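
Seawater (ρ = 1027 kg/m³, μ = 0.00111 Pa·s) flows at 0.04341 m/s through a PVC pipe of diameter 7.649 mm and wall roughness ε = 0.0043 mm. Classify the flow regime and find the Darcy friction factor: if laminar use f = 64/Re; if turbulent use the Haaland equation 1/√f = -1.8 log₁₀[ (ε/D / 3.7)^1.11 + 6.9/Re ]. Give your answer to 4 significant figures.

f ≈ 0.2083

Re = ρVD/μ = 1027·0.04341·0.007649/0.00111 = 307.2.
Re < 2300 → laminar, so f = 64/Re = 0.2083 (roughness is irrelevant in laminar flow).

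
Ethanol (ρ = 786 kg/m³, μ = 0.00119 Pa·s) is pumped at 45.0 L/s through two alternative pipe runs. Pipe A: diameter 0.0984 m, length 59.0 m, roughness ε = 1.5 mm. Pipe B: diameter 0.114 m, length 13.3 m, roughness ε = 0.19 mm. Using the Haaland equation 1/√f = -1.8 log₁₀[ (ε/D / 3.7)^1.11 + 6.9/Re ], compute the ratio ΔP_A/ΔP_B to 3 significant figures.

Pipe A: V = Q/A = 0.045/0.007605 = 5.917 m/s; Re = 3.846e+05; ε/D = 0.0152; Haaland → f = 0.04415; ΔP_A = f(L/D)(ρV²/2) = 3.643e+05 Pa.
Pipe B: V = Q/A = 0.045/0.01021 = 4.409 m/s; Re = 3.32e+05; ε/D = 0.00167; Haaland → f = 0.02291; ΔP_B = f(L/D)(ρV²/2) = 2.042e+04 Pa.
ΔP_A/ΔP_B = 3.643e+05/2.042e+04 = 17.8.

ΔP_A/ΔP_B ≈ 17.8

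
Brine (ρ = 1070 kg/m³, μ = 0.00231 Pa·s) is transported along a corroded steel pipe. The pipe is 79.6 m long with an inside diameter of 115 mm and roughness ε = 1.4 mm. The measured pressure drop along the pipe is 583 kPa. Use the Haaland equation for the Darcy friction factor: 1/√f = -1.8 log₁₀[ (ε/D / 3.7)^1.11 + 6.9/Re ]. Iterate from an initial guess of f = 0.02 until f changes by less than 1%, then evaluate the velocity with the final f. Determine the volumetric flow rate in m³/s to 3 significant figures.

Q ≈ 0.0645 m³/s

Rearranging Darcy-Weisbach: V = √(2·ΔP·D/(f·L·ρ)). With ε/D = 0.0014/0.115 = 0.0122, iterate starting from f = 0.02:
  f = 0.02 → V = √(2·5.83e+05·0.115/(0.02·79.6·1070)) = 8.872 m/s; Re = ρVD/μ = 4.726e+05; f → 0.04074
  f = 0.04074 → V = 6.216 m/s; Re = 3.311e+05; f → 0.04079
Converged (Δf/f < 1%). With the final f = 0.04079: V = √(2·5.83e+05·0.115/(0.04079·79.6·1070)) = 6.213 m/s.
Q = V·A = 6.213·(π/4·0.115²) = 0.06453 m³/s = 0.0645 m³/s.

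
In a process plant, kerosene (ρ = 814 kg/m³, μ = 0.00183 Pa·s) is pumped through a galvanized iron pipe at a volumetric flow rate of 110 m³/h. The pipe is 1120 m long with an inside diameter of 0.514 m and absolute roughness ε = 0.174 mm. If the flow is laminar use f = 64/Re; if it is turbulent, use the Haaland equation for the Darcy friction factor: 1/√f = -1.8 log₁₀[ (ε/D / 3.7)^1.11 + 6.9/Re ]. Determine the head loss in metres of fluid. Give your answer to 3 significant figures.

h_f ≈ 0.0566 m

Q = 110 m³/h = 110/3600 = 0.03056 m³/s.
Cross-sectional area A = πD²/4 = π(0.514)²/4 = 0.2075 m²; mean velocity V = Q/A = 0.03056/0.2075 = 0.1473 m/s.
Reynolds number Re = ρVD/μ = 814 · 0.1473 · 0.514 / 0.00183 = 3.367e+04.
Re > 4000 → turbulent. Relative roughness ε/D = 0.000174/0.514 = 0.000339. Haaland: 1/√f = -1.8 log₁₀[(0.000339/3.7)^1.11 + 6.9/3.367e+04] = -1.8 log₁₀[3.29e-05 + 0.000205] = 6.523, so f = 0.0235.
Darcy-Weisbach: ΔP = f(L/D)(ρV²/2) = 0.0235·(1120/0.514)·(814·0.1473²/2) = 0.0235·2179·8.826 = 452 Pa.
Head loss h_f = ΔP/(ρg) = 452/(814·9.81) = 0.0566 m.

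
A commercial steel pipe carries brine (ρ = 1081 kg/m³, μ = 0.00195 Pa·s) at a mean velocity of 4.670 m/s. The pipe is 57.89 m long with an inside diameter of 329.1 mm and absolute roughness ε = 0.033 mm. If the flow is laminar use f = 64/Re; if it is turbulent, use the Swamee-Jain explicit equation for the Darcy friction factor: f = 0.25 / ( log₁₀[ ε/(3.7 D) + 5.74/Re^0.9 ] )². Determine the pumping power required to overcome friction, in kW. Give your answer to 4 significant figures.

P ≈ 11.29 kW

Reynolds number Re = ρVD/μ = 1081 · 4.67 · 0.3291 / 0.00195 = 8.52e+05.
Re > 4000 → turbulent. Relative roughness ε/D = 3.3e-05/0.3291 = 0.0001. Swamee-Jain: f = 0.25/(log₁₀[0.0001/3.7 + 5.74/8.52e+05^0.9])² = 0.25/(log₁₀[2.71e-05 + 2.64e-05])² = 0.25/(-4.272)² = 0.0137.
Darcy-Weisbach: ΔP = f(L/D)(ρV²/2) = 0.0137·(57.89/0.3291)·(1081·4.67²/2) = 0.0137·175.9·1.179e+04 = 2.841e+04 Pa.
Q = V·A = 4.67·0.08506 = 0.3972 m³/s.
Pumping power P = QΔP = 0.3972·2.841e+04 = 11285 W = 11.29 kW.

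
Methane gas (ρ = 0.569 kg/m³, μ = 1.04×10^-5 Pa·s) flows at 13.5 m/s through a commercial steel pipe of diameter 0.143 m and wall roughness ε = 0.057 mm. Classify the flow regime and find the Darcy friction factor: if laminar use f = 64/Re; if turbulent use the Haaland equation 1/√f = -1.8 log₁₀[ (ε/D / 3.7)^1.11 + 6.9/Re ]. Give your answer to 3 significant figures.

f ≈ 0.0195

Re = ρVD/μ = 0.569·13.5·0.143/1.04e-05 = 1.056e+05.
Re > 4000 → turbulent. ε/D = 5.7e-05/0.143 = 0.000399; Haaland: 1/√f = -1.8 log₁₀[3.94e-05 + 6.53e-05] = 7.164, so f = 0.01949.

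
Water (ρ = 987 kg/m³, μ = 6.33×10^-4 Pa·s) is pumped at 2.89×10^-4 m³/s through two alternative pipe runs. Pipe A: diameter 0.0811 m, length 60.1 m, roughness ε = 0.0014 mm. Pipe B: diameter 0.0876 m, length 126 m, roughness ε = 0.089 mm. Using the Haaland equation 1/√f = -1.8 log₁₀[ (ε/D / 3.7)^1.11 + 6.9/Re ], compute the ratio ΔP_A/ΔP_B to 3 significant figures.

Pipe A: V = Q/A = 0.000289/0.005166 = 0.05595 m/s; Re = 7075; ε/D = 1.73e-05; Haaland → f = 0.03406; ΔP_A = f(L/D)(ρV²/2) = 38.99 Pa.
Pipe B: V = Q/A = 0.000289/0.006027 = 0.04795 m/s; Re = 6550; ε/D = 0.00102; Haaland → f = 0.03586; ΔP_B = f(L/D)(ρV²/2) = 58.53 Pa.
ΔP_A/ΔP_B = 38.99/58.53 = 0.666.

ΔP_A/ΔP_B ≈ 0.666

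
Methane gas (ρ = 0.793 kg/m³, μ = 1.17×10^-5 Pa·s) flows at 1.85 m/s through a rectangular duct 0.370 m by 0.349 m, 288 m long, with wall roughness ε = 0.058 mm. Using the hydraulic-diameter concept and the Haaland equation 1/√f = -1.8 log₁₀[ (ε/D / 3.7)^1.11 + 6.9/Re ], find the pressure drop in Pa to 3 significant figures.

ΔP ≈ 23.6 Pa

Hydraulic diameter D_h = 4A/P = 4·(0.37·0.349)/(2·(0.37+0.349)) = 0.5165/1.438 = 0.3592 m.
Re = ρVD_h/μ = 0.793·1.85·0.3592/1.17e-05 = 4.504e+04.
ε/D_h = 5.8e-05/0.3592 = 0.000161; Haaland gives 1/√f = -1.8 log₁₀[1.45e-05+0.000153] = 6.796, so f = 0.02165.
ΔP = f(L/D_h)(ρV²/2) = 0.02165·288/0.3592·1.357 = 23.56 Pa.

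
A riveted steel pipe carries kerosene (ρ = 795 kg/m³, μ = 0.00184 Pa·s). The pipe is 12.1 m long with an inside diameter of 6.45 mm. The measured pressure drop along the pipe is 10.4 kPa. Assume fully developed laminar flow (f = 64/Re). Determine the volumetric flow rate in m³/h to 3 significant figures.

For laminar flow, f = 64/Re with Re = ρVD/μ, so Darcy-Weisbach reduces to ΔP = 32μLV/D². Solving for V: V = ΔP·D²/(32μL) = 1.04e+04·(0.00645)²/(32·0.00184·12.1) = 0.6073 m/s.
Check: Re = ρVD/μ = 795·0.6073·0.00645/0.00184 = 1692 < 2300, so the laminar assumption holds.
Q = V·A = 0.6073·(π/4·0.00645²) = 1.984e-05 m³/s = 0.0714 m³/h.

Q ≈ 0.0714 m³/h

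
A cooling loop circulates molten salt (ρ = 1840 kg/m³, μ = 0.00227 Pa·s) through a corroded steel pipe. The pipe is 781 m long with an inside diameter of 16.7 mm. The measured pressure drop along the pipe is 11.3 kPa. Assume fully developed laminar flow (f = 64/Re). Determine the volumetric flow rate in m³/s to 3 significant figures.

For laminar flow, f = 64/Re with Re = ρVD/μ, so Darcy-Weisbach reduces to ΔP = 32μLV/D². Solving for V: V = ΔP·D²/(32μL) = 1.13e+04·(0.0167)²/(32·0.00227·781) = 0.05555 m/s.
Check: Re = ρVD/μ = 1840·0.05555·0.0167/0.00227 = 752 < 2300, so the laminar assumption holds.
Q = V·A = 0.05555·(π/4·0.0167²) = 1.217e-05 m³/s = 1.22×10^-5 m³/s.

Q ≈ 1.22×10^-5 m³/s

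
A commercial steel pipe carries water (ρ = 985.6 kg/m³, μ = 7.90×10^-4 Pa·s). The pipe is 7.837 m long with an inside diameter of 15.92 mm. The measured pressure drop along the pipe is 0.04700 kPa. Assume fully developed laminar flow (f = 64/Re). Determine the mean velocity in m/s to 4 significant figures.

V ≈ 0.06013 m/s

For laminar flow, f = 64/Re with Re = ρVD/μ, so Darcy-Weisbach reduces to ΔP = 32μLV/D². Solving for V: V = ΔP·D²/(32μL) = 47·(0.01592)²/(32·0.00079·7.837) = 0.06013 m/s.
Check: Re = ρVD/μ = 985.6·0.06013·0.01592/0.00079 = 1194 < 2300, so the laminar assumption holds.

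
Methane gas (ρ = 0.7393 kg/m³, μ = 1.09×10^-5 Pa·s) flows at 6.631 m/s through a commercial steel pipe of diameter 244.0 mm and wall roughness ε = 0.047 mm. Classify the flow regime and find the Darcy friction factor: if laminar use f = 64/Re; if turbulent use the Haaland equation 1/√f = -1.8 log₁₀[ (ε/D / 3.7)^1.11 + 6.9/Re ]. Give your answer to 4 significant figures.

f ≈ 0.01841

Re = ρVD/μ = 0.7393·6.631·0.244/1.09e-05 = 1.097e+05.
Re > 4000 → turbulent. ε/D = 4.7e-05/0.244 = 0.000193; Haaland: 1/√f = -1.8 log₁₀[1.76e-05 + 6.29e-05] = 7.37, so f = 0.01841.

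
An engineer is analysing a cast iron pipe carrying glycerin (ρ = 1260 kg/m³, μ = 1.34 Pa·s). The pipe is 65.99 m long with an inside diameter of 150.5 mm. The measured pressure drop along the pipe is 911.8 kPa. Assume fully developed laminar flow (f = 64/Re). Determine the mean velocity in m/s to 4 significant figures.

For laminar flow, f = 64/Re with Re = ρVD/μ, so Darcy-Weisbach reduces to ΔP = 32μLV/D². Solving for V: V = ΔP·D²/(32μL) = 9.118e+05·(0.1505)²/(32·1.34·65.99) = 7.299 m/s.
Check: Re = ρVD/μ = 1260·7.299·0.1505/1.34 = 1033 < 2300, so the laminar assumption holds.

V ≈ 7.299 m/s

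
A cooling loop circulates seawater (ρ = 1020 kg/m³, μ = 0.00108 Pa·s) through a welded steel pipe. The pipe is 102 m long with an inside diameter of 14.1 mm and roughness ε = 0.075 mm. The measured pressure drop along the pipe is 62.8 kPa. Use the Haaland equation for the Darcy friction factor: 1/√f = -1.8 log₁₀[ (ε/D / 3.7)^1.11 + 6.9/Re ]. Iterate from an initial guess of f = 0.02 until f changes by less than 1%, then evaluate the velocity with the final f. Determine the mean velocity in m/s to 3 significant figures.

V ≈ 0.665 m/s

Rearranging Darcy-Weisbach: V = √(2·ΔP·D/(f·L·ρ)). With ε/D = 7.5e-05/0.0141 = 0.00532, iterate starting from f = 0.02:
  f = 0.02 → V = √(2·6.28e+04·0.0141/(0.02·102·1020)) = 0.9225 m/s; Re = ρVD/μ = 1.229e+04; f → 0.03672
  f = 0.03672 → V = 0.6808 m/s; Re = 9066; f → 0.03839
  f = 0.03839 → V = 0.6659 m/s; Re = 8867; f → 0.03853
Converged (Δf/f < 1%). With the final f = 0.03853: V = √(2·6.28e+04·0.0141/(0.03853·102·1020)) = 0.6647 m/s.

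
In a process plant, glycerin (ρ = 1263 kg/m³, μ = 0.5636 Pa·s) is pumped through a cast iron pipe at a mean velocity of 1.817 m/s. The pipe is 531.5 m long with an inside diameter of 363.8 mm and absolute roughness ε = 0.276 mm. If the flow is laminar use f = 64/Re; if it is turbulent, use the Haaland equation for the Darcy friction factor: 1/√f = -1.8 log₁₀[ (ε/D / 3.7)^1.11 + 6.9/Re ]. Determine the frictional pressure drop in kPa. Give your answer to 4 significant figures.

Reynolds number Re = ρVD/μ = 1263 · 1.817 · 0.3638 / 0.564 = 1481.
Re < 2300 → laminar flow, so f = 64/Re = 64/1481 = 0.0432 (the turbulent correlation is not needed).
Darcy-Weisbach: ΔP = f(L/D)(ρV²/2) = 0.0432·(531.5/0.3638)·(1263·1.817²/2) = 0.0432·1461·2085 = 1.316e+05 Pa.
ΔP = 1.316e+05 Pa = 131.6 kPa.

ΔP ≈ 131.6 kPa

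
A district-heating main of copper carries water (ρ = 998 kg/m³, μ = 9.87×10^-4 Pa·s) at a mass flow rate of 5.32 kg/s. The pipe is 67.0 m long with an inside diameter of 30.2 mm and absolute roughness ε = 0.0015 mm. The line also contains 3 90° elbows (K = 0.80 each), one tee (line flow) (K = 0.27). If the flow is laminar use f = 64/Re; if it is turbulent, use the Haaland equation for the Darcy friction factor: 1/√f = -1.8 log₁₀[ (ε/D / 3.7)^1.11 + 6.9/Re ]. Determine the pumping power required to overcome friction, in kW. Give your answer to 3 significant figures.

P ≈ 5.45 kW

A = πD²/4 = π(0.0302)²/4 = 0.0007163 m²; mean velocity V = ṁ/(ρA) = 5.32/(998 · 0.0007163) = 7.442 m/s.
Reynolds number Re = ρVD/μ = 998 · 7.442 · 0.0302 / 0.000987 = 2.272e+05.
Re > 4000 → turbulent. Relative roughness ε/D = 1.5e-06/0.0302 = 4.97e-05. Haaland: 1/√f = -1.8 log₁₀[(4.97e-05/3.7)^1.11 + 6.9/2.272e+05] = -1.8 log₁₀[3.91e-06 + 3.04e-05] = 8.037, so f = 0.01548.
Total minor-loss coefficient ΣK = 3·0.8 + 1·0.27 = 2.67.
ΔP = [f·L/D + ΣK]·(ρV²/2) = [0.01548·67/0.0302 + 2.67]·(998·7.442²/2) = [34.35 + 2.67]·2.763e+04 = 1.023e+06 Pa.
Q = ṁ/ρ = 5.32/998 = 0.005331 m³/s.
Pumping power P = QΔP = 0.005331·1.023e+06 = 5453 W = 5.45 kW.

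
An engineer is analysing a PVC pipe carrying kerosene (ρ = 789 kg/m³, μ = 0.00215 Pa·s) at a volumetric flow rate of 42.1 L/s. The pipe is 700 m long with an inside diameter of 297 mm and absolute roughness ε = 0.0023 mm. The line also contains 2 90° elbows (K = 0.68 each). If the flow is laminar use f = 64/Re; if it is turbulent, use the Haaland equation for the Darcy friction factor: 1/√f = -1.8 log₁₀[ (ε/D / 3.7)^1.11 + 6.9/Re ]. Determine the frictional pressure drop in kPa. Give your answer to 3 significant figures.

Q = 42.1 L/s = 42.1/1000 = 0.0421 m³/s.
Cross-sectional area A = πD²/4 = π(0.297)²/4 = 0.06928 m²; mean velocity V = Q/A = 0.0421/0.06928 = 0.6077 m/s.
Reynolds number Re = ρVD/μ = 789 · 0.6077 · 0.297 / 0.00215 = 6.623e+04.
Re > 4000 → turbulent. Relative roughness ε/D = 2.3e-06/0.297 = 7.74e-06. Haaland: 1/√f = -1.8 log₁₀[(7.74e-06/3.7)^1.11 + 6.9/6.623e+04] = -1.8 log₁₀[4.97e-07 + 0.000104] = 7.164, so f = 0.01948.
Total minor-loss coefficient ΣK = 2·0.68 = 1.36.
ΔP = [f·L/D + ΣK]·(ρV²/2) = [0.01948·700/0.297 + 1.36]·(789·0.6077²/2) = [45.92 + 1.36]·145.7 = 6888 Pa.
ΔP = 6888 Pa = 6.89 kPa.

ΔP ≈ 6.89 kPa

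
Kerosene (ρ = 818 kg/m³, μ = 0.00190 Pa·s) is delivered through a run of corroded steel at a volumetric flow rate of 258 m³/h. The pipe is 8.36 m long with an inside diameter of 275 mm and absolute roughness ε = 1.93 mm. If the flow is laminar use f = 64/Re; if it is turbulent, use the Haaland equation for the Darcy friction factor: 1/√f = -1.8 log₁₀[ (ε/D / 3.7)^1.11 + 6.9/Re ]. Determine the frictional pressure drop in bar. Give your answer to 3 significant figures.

ΔP ≈ 0.00621 bar

Q = 258 m³/h = 258/3600 = 0.07167 m³/s.
Cross-sectional area A = πD²/4 = π(0.275)²/4 = 0.0594 m²; mean velocity V = Q/A = 0.07167/0.0594 = 1.207 m/s.
Reynolds number Re = ρVD/μ = 818 · 1.207 · 0.275 / 0.0019 = 1.429e+05.
Re > 4000 → turbulent. Relative roughness ε/D = 0.00193/0.275 = 0.00702. Haaland: 1/√f = -1.8 log₁₀[(0.00702/3.7)^1.11 + 6.9/1.429e+05] = -1.8 log₁₀[0.000952 + 4.83e-05] = 5.4, so f = 0.0343.
Darcy-Weisbach: ΔP = f(L/D)(ρV²/2) = 0.0343·(8.36/0.275)·(818·1.207²/2) = 0.0343·30.4·595.5 = 620.8 Pa.
ΔP = 620.8 Pa = 0.00621 bar.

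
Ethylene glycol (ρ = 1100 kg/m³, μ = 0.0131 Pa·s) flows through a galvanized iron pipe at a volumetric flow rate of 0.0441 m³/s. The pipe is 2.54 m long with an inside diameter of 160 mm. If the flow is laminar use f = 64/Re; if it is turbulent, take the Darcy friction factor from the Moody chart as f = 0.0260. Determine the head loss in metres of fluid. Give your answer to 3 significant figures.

Cross-sectional area A = πD²/4 = π(0.16)²/4 = 0.02011 m²; mean velocity V = Q/A = 0.0441/0.02011 = 2.193 m/s.
Reynolds number Re = ρVD/μ = 1100 · 2.193 · 0.16 / 0.0131 = 2.947e+04.
Re > 4000 → turbulent; use the Moody-chart value f = 0.0260.
Darcy-Weisbach: ΔP = f(L/D)(ρV²/2) = 0.026·(2.54/0.16)·(1100·2.193²/2) = 0.026·15.88·2646 = 1092 Pa.
Head loss h_f = ΔP/(ρg) = 1092/(1100·9.81) = 0.101 m.

h_f ≈ 0.101 m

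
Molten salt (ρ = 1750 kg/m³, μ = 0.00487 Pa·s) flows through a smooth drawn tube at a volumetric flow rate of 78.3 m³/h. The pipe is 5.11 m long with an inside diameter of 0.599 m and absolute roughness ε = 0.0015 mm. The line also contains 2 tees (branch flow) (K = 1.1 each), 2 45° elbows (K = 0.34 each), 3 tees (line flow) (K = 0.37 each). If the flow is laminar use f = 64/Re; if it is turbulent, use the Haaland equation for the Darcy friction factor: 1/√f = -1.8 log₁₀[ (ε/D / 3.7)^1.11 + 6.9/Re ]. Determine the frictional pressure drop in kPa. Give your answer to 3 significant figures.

Q = 78.3 m³/h = 78.3/3600 = 0.02175 m³/s.
Cross-sectional area A = πD²/4 = π(0.599)²/4 = 0.2818 m²; mean velocity V = Q/A = 0.02175/0.2818 = 0.07718 m/s.
Reynolds number Re = ρVD/μ = 1750 · 0.07718 · 0.599 / 0.00487 = 1.661e+04.
Re > 4000 → turbulent. Relative roughness ε/D = 1.5e-06/0.599 = 2.5e-06. Haaland: 1/√f = -1.8 log₁₀[(2.5e-06/3.7)^1.11 + 6.9/1.661e+04] = -1.8 log₁₀[1.42e-07 + 0.000415] = 6.087, so f = 0.02699.
Total minor-loss coefficient ΣK = 2·1.1 + 2·0.34 + 3·0.37 = 3.99.
ΔP = [f·L/D + ΣK]·(ρV²/2) = [0.02699·5.11/0.599 + 3.99]·(1750·0.07718²/2) = [0.2303 + 3.99]·5.212 = 22 Pa.
ΔP = 22 Pa = 0.0220 kPa.

ΔP ≈ 0.0220 kPa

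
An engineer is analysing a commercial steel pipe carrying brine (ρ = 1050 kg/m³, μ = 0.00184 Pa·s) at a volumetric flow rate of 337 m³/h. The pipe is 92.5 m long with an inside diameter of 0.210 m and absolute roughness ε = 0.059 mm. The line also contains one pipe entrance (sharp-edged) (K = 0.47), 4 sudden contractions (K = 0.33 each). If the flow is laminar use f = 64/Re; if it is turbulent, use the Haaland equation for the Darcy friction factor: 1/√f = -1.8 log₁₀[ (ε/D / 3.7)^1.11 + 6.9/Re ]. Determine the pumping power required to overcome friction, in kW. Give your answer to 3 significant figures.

P ≈ 3.26 kW

Q = 337 m³/h = 337/3600 = 0.09361 m³/s.
Cross-sectional area A = πD²/4 = π(0.21)²/4 = 0.03464 m²; mean velocity V = Q/A = 0.09361/0.03464 = 2.703 m/s.
Reynolds number Re = ρVD/μ = 1050 · 2.703 · 0.21 / 0.00184 = 3.239e+05.
Re > 4000 → turbulent. Relative roughness ε/D = 5.9e-05/0.21 = 0.000281. Haaland: 1/√f = -1.8 log₁₀[(0.000281/3.7)^1.11 + 6.9/3.239e+05] = -1.8 log₁₀[2.67e-05 + 2.13e-05] = 7.773, so f = 0.01655.
Total minor-loss coefficient ΣK = 1·0.47 + 4·0.33 = 1.79.
ΔP = [f·L/D + ΣK]·(ρV²/2) = [0.01655·92.5/0.21 + 1.79]·(1050·2.703²/2) = [7.29 + 1.79]·3835 = 3.482e+04 Pa.
Pumping power P = QΔP = 0.09361·3.482e+04 = 3260 W = 3.26 kW.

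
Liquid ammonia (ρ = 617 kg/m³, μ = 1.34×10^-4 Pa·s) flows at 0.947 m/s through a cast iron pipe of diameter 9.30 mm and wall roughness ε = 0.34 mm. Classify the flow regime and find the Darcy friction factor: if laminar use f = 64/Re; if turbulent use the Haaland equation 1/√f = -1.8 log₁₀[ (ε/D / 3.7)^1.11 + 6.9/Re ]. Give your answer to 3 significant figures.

Re = ρVD/μ = 617·0.947·0.0093/0.000134 = 4.055e+04.
Re > 4000 → turbulent. ε/D = 0.00034/0.0093 = 0.0366; Haaland: 1/√f = -1.8 log₁₀[0.00595 + 0.00017] = 3.984, so f = 0.06299.

f ≈ 0.0630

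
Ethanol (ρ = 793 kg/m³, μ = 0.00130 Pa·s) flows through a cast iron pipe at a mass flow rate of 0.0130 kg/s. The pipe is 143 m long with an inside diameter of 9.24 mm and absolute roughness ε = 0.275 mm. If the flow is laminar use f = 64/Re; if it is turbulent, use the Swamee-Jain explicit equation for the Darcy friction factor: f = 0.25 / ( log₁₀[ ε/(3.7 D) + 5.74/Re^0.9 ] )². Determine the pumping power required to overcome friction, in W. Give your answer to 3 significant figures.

P ≈ 0.279 W

A = πD²/4 = π(0.00924)²/4 = 6.706e-05 m²; mean velocity V = ṁ/(ρA) = 0.013/(793 · 6.706e-05) = 0.2445 m/s.
Reynolds number Re = ρVD/μ = 793 · 0.2445 · 0.00924 / 0.0013 = 1378.
Re < 2300 → laminar flow, so f = 64/Re = 64/1378 = 0.04645 (the turbulent correlation is not needed).
Darcy-Weisbach: ΔP = f(L/D)(ρV²/2) = 0.04645·(143/0.00924)·(793·0.2445²/2) = 0.04645·1.548e+04·23.7 = 1.703e+04 Pa.
Q = ṁ/ρ = 0.013/793 = 1.639e-05 m³/s.
Pumping power P = QΔP = 1.639e-05·1.703e+04 = 0.2792 W = 0.279 W.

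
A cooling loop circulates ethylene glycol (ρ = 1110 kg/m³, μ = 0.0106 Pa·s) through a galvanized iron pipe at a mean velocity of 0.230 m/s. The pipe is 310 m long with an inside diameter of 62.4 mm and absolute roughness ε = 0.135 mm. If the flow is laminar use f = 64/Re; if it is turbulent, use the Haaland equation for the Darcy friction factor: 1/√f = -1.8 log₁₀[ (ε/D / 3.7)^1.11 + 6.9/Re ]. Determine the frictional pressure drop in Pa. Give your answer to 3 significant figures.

Reynolds number Re = ρVD/μ = 1110 · 0.23 · 0.0624 / 0.0106 = 1503.
Re < 2300 → laminar flow, so f = 64/Re = 64/1503 = 0.04258 (the turbulent correlation is not needed).
Darcy-Weisbach: ΔP = f(L/D)(ρV²/2) = 0.04258·(310/0.0624)·(1110·0.23²/2) = 0.04258·4968·29.36 = 6211 Pa.

ΔP ≈ 6210 Pa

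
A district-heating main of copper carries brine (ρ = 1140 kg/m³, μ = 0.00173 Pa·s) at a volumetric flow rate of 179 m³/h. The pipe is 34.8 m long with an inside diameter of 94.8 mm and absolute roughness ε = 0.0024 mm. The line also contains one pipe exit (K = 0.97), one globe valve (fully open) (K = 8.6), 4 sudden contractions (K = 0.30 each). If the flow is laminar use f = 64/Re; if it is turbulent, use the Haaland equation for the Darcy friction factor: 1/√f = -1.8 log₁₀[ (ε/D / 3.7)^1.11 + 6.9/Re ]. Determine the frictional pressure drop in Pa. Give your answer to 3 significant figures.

Q = 179 m³/h = 179/3600 = 0.04972 m³/s.
Cross-sectional area A = πD²/4 = π(0.0948)²/4 = 0.007058 m²; mean velocity V = Q/A = 0.04972/0.007058 = 7.044 m/s.
Reynolds number Re = ρVD/μ = 1140 · 7.044 · 0.0948 / 0.00173 = 4.401e+05.
Re > 4000 → turbulent. Relative roughness ε/D = 2.4e-06/0.0948 = 2.53e-05. Haaland: 1/√f = -1.8 log₁₀[(2.53e-05/3.7)^1.11 + 6.9/4.401e+05] = -1.8 log₁₀[1.85e-06 + 1.57e-05] = 8.561, so f = 0.01364.
Total minor-loss coefficient ΣK = 1·0.97 + 1·8.6 + 4·0.3 = 10.8.
ΔP = [f·L/D + ΣK]·(ρV²/2) = [0.01364·34.8/0.0948 + 10.8]·(1140·7.044²/2) = [5.008 + 10.8]·2.829e+04 = 4.463e+05 Pa.

ΔP ≈ 446000 Pa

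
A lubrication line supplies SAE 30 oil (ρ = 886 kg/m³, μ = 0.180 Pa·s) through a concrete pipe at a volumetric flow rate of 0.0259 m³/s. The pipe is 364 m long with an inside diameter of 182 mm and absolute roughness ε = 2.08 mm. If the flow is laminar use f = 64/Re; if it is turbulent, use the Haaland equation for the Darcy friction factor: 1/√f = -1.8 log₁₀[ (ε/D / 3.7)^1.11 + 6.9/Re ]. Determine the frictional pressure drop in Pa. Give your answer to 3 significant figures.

ΔP ≈ 63000 Pa

Cross-sectional area A = πD²/4 = π(0.182)²/4 = 0.02602 m²; mean velocity V = Q/A = 0.0259/0.02602 = 0.9956 m/s.
Reynolds number Re = ρVD/μ = 886 · 0.9956 · 0.182 / 0.18 = 891.9.
Re < 2300 → laminar flow, so f = 64/Re = 64/891.9 = 0.07176 (the turbulent correlation is not needed).
Darcy-Weisbach: ΔP = f(L/D)(ρV²/2) = 0.07176·(364/0.182)·(886·0.9956²/2) = 0.07176·2000·439.1 = 6.302e+04 Pa.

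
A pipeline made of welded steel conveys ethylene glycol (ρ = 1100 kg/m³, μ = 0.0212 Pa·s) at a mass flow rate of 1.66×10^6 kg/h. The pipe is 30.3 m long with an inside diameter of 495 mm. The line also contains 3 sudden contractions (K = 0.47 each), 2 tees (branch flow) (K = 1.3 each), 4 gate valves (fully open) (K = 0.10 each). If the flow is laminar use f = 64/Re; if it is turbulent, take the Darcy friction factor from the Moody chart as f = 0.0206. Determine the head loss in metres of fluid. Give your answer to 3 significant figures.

h_f ≈ 1.37 m

ṁ = 1.66×10^6 kg/h = 1.66×10^6/3600 = 461.1 kg/s.
A = πD²/4 = π(0.495)²/4 = 0.1924 m²; mean velocity V = ṁ/(ρA) = 461.1/(1100 · 0.1924) = 2.178 m/s.
Reynolds number Re = ρVD/μ = 1100 · 2.178 · 0.495 / 0.0212 = 5.595e+04.
Re > 4000 → turbulent; use the Moody-chart value f = 0.0206.
Total minor-loss coefficient ΣK = 3·0.47 + 2·1.3 + 4·0.1 = 4.41.
ΔP = [f·L/D + ΣK]·(ρV²/2) = [0.0206·30.3/0.495 + 4.41]·(1100·2.178²/2) = [1.261 + 4.41]·2610 = 1.48e+04 Pa.
Head loss h_f = ΔP/(ρg) = 1.48e+04/(1100·9.81) = 1.37 m.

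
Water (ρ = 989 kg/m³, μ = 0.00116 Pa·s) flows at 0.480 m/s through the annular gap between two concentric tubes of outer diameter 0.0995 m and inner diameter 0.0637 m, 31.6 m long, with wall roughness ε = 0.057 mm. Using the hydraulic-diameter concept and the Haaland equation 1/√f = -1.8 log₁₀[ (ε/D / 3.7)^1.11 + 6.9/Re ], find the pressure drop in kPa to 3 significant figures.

Hydraulic diameter D_h = 4A/P = D_o - D_i = 0.0995 - 0.0637 = 0.0358 m.
Re = ρVD_h/μ = 989·0.48·0.0358/0.00116 = 1.465e+04.
ε/D_h = 5.7e-05/0.0358 = 0.00159; Haaland gives 1/√f = -1.8 log₁₀[0.000183+0.000471] = 5.731, so f = 0.03044.
ΔP = f(L/D_h)(ρV²/2) = 0.03044·31.6/0.0358·113.9 = 3061 Pa.
ΔP = 3.06 kPa.

ΔP ≈ 3.06 kPa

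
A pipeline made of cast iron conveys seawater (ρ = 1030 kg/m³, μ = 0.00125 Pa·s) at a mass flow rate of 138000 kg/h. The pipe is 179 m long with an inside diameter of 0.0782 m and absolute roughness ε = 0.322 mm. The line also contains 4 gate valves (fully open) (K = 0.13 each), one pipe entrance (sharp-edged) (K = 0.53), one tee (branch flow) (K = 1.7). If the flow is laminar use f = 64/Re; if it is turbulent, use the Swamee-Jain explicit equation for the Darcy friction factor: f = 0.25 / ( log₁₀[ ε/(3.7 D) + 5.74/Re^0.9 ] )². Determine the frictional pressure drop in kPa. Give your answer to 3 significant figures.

ṁ = 138000 kg/h = 138000/3600 = 38.33 kg/s.
A = πD²/4 = π(0.0782)²/4 = 0.004803 m²; mean velocity V = ṁ/(ρA) = 38.33/(1030 · 0.004803) = 7.749 m/s.
Reynolds number Re = ρVD/μ = 1030 · 7.749 · 0.0782 / 0.00125 = 4.993e+05.
Re > 4000 → turbulent. Relative roughness ε/D = 0.000322/0.0782 = 0.00412. Swamee-Jain: f = 0.25/(log₁₀[0.00412/3.7 + 5.74/4.993e+05^0.9])² = 0.25/(log₁₀[0.00111 + 4.27e-05])² = 0.25/(-2.937)² = 0.02898.
Total minor-loss coefficient ΣK = 4·0.13 + 1·0.53 + 1·1.7 = 2.75.
ΔP = [f·L/D + ΣK]·(ρV²/2) = [0.02898·179/0.0782 + 2.75]·(1030·7.749²/2) = [66.33 + 2.75]·3.092e+04 = 2.136e+06 Pa.
ΔP = 2.136e+06 Pa = 2140 kPa.

ΔP ≈ 2140 kPa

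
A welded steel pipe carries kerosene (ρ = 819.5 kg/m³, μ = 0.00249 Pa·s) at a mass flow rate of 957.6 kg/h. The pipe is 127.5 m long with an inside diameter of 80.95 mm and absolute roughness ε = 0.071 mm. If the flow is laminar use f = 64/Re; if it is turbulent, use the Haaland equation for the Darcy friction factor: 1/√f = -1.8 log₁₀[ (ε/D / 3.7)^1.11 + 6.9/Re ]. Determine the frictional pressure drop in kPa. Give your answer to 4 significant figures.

ṁ = 957.6 kg/h = 957.6/3600 = 0.266 kg/s.
A = πD²/4 = π(0.08095)²/4 = 0.005147 m²; mean velocity V = ṁ/(ρA) = 0.266/(819.5 · 0.005147) = 0.06307 m/s.
Reynolds number Re = ρVD/μ = 819.5 · 0.06307 · 0.08095 / 0.00249 = 1680.
Re < 2300 → laminar flow, so f = 64/Re = 64/1680 = 0.03809 (the turbulent correlation is not needed).
Darcy-Weisbach: ΔP = f(L/D)(ρV²/2) = 0.03809·(127.5/0.08095)·(819.5·0.06307²/2) = 0.03809·1575·1.63 = 97.78 Pa.
ΔP = 97.78 Pa = 0.09778 kPa.

ΔP ≈ 0.09778 kPa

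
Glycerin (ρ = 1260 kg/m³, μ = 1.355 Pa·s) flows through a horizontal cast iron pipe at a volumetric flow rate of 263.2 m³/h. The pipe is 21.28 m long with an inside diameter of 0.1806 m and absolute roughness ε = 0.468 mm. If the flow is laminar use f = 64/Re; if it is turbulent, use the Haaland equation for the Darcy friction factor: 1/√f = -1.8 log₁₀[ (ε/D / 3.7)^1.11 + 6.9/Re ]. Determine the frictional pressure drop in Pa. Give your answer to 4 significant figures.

ΔP ≈ 80740 Pa

Q = 263.2 m³/h = 263.2/3600 = 0.07311 m³/s.
Cross-sectional area A = πD²/4 = π(0.1806)²/4 = 0.02562 m²; mean velocity V = Q/A = 0.07311/0.02562 = 2.854 m/s.
Reynolds number Re = ρVD/μ = 1260 · 2.854 · 0.1806 / 1.35 = 479.3.
Re < 2300 → laminar flow, so f = 64/Re = 64/479.3 = 0.1335 (the turbulent correlation is not needed).
Darcy-Weisbach: ΔP = f(L/D)(ρV²/2) = 0.1335·(21.28/0.1806)·(1260·2.854²/2) = 0.1335·117.8·5132 = 8.074e+04 Pa.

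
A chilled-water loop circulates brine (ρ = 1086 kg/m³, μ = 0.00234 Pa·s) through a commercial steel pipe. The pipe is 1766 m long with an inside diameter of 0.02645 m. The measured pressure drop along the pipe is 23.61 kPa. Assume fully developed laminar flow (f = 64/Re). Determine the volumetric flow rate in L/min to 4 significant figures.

For laminar flow, f = 64/Re with Re = ρVD/μ, so Darcy-Weisbach reduces to ΔP = 32μLV/D². Solving for V: V = ΔP·D²/(32μL) = 2.361e+04·(0.02645)²/(32·0.00234·1766) = 0.1249 m/s.
Check: Re = ρVD/μ = 1086·0.1249·0.02645/0.00234 = 1533 < 2300, so the laminar assumption holds.
Q = V·A = 0.1249·(π/4·0.02645²) = 6.863e-05 m³/s = 4.118 L/min.

Q ≈ 4.118 L/min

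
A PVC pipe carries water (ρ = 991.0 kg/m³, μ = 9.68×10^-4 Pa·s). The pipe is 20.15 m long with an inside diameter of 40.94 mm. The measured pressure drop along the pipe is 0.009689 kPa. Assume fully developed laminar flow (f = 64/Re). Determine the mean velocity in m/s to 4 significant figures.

For laminar flow, f = 64/Re with Re = ρVD/μ, so Darcy-Weisbach reduces to ΔP = 32μLV/D². Solving for V: V = ΔP·D²/(32μL) = 9.689·(0.04094)²/(32·0.000968·20.15) = 0.02602 m/s.
Check: Re = ρVD/μ = 991·0.02602·0.04094/0.000968 = 1090 < 2300, so the laminar assumption holds.

V ≈ 0.02602 m/s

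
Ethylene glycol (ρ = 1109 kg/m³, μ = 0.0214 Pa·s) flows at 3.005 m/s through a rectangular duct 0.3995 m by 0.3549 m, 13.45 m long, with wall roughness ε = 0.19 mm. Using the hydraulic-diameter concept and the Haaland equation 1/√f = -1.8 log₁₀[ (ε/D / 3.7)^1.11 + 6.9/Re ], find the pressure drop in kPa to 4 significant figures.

Hydraulic diameter D_h = 4A/P = 4·(0.3995·0.3549)/(2·(0.3995+0.3549)) = 0.5671/1.509 = 0.3759 m.
Re = ρVD_h/μ = 1109·3.005·0.3759/0.0214 = 5.853e+04.
ε/D_h = 0.00019/0.3759 = 0.000505; Haaland gives 1/√f = -1.8 log₁₀[5.13e-05+0.000118] = 6.789, so f = 0.0217.
ΔP = f(L/D_h)(ρV²/2) = 0.0217·13.45/0.3759·5007 = 3888 Pa.
ΔP = 3.888 kPa.

ΔP ≈ 3.888 kPa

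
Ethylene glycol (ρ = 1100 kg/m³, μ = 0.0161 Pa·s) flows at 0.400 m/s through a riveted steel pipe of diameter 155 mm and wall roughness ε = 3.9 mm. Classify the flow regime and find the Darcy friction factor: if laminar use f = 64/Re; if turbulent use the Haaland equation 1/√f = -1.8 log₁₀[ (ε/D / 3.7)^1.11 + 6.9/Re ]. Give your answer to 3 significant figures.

Re = ρVD/μ = 1100·0.4·0.155/0.0161 = 4236.
Re > 4000 → turbulent. ε/D = 0.0039/0.155 = 0.0252; Haaland: 1/√f = -1.8 log₁₀[0.00393 + 0.00163] = 4.059, so f = 0.06068.

f ≈ 0.0607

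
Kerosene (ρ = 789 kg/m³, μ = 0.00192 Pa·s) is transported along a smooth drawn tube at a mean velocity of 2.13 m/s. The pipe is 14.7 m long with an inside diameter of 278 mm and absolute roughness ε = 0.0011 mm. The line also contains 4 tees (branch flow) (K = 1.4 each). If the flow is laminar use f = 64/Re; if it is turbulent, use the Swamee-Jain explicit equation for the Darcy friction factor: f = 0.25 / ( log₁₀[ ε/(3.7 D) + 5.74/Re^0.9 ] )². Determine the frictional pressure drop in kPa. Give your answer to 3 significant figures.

Reynolds number Re = ρVD/μ = 789 · 2.13 · 0.278 / 0.00192 = 2.433e+05.
Re > 4000 → turbulent. Relative roughness ε/D = 1.1e-06/0.278 = 3.96e-06. Swamee-Jain: f = 0.25/(log₁₀[3.96e-06/3.7 + 5.74/2.433e+05^0.9])² = 0.25/(log₁₀[1.07e-06 + 8.15e-05])² = 0.25/(-4.083)² = 0.015.
Total minor-loss coefficient ΣK = 4·1.4 = 5.6.
ΔP = [f·L/D + ΣK]·(ρV²/2) = [0.015·14.7/0.278 + 5.6]·(789·2.13²/2) = [0.793 + 5.6]·1790 = 1.144e+04 Pa.
ΔP = 1.144e+04 Pa = 11.4 kPa.

ΔP ≈ 11.4 kPa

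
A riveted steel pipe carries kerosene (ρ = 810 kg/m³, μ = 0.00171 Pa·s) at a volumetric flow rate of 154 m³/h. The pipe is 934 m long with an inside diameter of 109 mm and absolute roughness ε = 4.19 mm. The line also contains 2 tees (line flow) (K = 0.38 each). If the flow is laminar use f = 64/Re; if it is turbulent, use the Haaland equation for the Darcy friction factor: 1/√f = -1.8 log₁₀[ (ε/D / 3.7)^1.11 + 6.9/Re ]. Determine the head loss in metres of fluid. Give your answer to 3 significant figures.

h_f ≈ 586 m

Q = 154 m³/h = 154/3600 = 0.04278 m³/s.
Cross-sectional area A = πD²/4 = π(0.109)²/4 = 0.009331 m²; mean velocity V = Q/A = 0.04278/0.009331 = 4.584 m/s.
Reynolds number Re = ρVD/μ = 810 · 4.584 · 0.109 / 0.00171 = 2.367e+05.
Re > 4000 → turbulent. Relative roughness ε/D = 0.00419/0.109 = 0.0384. Haaland: 1/√f = -1.8 log₁₀[(0.0384/3.7)^1.11 + 6.9/2.367e+05] = -1.8 log₁₀[0.00629 + 2.92e-05] = 3.959, so f = 0.06379.
Total minor-loss coefficient ΣK = 2·0.38 = 0.76.
ΔP = [f·L/D + ΣK]·(ρV²/2) = [0.06379·934/0.109 + 0.76]·(810·4.584²/2) = [546.6 + 0.76]·8511 = 4.659e+06 Pa.
Head loss h_f = ΔP/(ρg) = 4.659e+06/(810·9.81) = 586 m.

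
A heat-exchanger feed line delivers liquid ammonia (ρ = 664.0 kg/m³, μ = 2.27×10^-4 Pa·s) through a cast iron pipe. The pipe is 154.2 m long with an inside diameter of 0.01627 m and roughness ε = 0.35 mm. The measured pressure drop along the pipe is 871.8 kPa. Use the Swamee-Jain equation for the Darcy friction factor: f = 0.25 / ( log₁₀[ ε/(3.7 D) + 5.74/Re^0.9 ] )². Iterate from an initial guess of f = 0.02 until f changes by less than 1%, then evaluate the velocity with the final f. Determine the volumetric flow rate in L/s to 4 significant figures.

Rearranging Darcy-Weisbach: V = √(2·ΔP·D/(f·L·ρ)). With ε/D = 0.00035/0.01627 = 0.0215, iterate starting from f = 0.02:
  f = 0.02 → V = √(2·8.718e+05·0.01627/(0.02·154.2·664)) = 3.722 m/s; Re = ρVD/μ = 1.771e+05; f → 0.05039
  f = 0.05039 → V = 2.345 m/s; Re = 1.116e+05; f → 0.05057
Converged (Δf/f < 1%). With the final f = 0.05057: V = √(2·8.718e+05·0.01627/(0.05057·154.2·664)) = 2.341 m/s.
Q = V·A = 2.341·(π/4·0.01627²) = 0.0004866 m³/s = 0.4866 L/s.

Q ≈ 0.4866 L/s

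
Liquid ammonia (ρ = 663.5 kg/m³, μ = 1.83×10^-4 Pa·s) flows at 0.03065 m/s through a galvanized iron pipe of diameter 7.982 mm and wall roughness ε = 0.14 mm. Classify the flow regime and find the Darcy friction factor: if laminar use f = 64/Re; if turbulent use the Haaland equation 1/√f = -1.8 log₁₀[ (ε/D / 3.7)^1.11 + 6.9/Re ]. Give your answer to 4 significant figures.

Re = ρVD/μ = 663.5·0.03065·0.007982/0.000183 = 887.
Re < 2300 → laminar, so f = 64/Re = 0.07215 (roughness is irrelevant in laminar flow).

f ≈ 0.07215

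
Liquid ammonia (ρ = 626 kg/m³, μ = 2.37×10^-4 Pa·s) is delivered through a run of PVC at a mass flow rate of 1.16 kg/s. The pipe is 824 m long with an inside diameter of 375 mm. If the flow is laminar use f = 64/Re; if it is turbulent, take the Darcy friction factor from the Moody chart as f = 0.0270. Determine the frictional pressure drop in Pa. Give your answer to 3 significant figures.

A = πD²/4 = π(0.375)²/4 = 0.1104 m²; mean velocity V = ṁ/(ρA) = 1.16/(626 · 0.1104) = 0.01678 m/s.
Reynolds number Re = ρVD/μ = 626 · 0.01678 · 0.375 / 0.000237 = 1.662e+04.
Re > 4000 → turbulent; use the Moody-chart value f = 0.0270.
Darcy-Weisbach: ΔP = f(L/D)(ρV²/2) = 0.027·(824/0.375)·(626·0.01678²/2) = 0.027·2197·0.08811 = 5.227 Pa.

ΔP ≈ 5.23 Pa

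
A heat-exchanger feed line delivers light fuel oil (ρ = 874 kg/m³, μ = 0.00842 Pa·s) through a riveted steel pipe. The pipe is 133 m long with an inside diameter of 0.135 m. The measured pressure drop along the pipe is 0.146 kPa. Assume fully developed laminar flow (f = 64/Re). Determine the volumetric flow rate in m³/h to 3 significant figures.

Q ≈ 3.83 m³/h

For laminar flow, f = 64/Re with Re = ρVD/μ, so Darcy-Weisbach reduces to ΔP = 32μLV/D². Solving for V: V = ΔP·D²/(32μL) = 146·(0.135)²/(32·0.00842·133) = 0.07425 m/s.
Check: Re = ρVD/μ = 874·0.07425·0.135/0.00842 = 1040 < 2300, so the laminar assumption holds.
Q = V·A = 0.07425·(π/4·0.135²) = 0.001063 m³/s = 3.83 m³/h.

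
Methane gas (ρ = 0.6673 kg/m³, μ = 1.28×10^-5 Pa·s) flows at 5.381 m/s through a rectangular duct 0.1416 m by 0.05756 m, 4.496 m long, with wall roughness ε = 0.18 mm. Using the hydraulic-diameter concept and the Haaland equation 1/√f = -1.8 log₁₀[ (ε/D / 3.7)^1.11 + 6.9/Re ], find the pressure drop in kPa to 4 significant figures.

ΔP ≈ 0.01551 kPa

Hydraulic diameter D_h = 4A/P = 4·(0.1416·0.05756)/(2·(0.1416+0.05756)) = 0.0326/0.3983 = 0.08185 m.
Re = ρVD_h/μ = 0.6673·5.381·0.08185/1.28e-05 = 2.296e+04.
ε/D_h = 0.00018/0.08185 = 0.0022; Haaland gives 1/√f = -1.8 log₁₀[0.000263+0.000301] = 5.849, so f = 0.02923.
ΔP = f(L/D_h)(ρV²/2) = 0.02923·4.496/0.08185·9.661 = 15.51 Pa.
ΔP = 0.01551 kPa.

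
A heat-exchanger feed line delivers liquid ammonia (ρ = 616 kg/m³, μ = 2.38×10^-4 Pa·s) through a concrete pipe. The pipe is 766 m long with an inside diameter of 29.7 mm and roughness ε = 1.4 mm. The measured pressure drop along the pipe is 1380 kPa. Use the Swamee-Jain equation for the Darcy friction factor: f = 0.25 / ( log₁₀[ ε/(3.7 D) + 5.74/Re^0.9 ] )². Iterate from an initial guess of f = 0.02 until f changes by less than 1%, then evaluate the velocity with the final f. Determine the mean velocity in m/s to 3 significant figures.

V ≈ 1.58 m/s

Rearranging Darcy-Weisbach: V = √(2·ΔP·D/(f·L·ρ)). With ε/D = 0.0014/0.0297 = 0.0471, iterate starting from f = 0.02:
  f = 0.02 → V = √(2·1.38e+06·0.0297/(0.02·766·616)) = 2.947 m/s; Re = ρVD/μ = 2.266e+05; f → 0.06985
  f = 0.06985 → V = 1.577 m/s; Re = 1.212e+05; f → 0.07001
Converged (Δf/f < 1%). With the final f = 0.07001: V = √(2·1.38e+06·0.0297/(0.07001·766·616)) = 1.575 m/s.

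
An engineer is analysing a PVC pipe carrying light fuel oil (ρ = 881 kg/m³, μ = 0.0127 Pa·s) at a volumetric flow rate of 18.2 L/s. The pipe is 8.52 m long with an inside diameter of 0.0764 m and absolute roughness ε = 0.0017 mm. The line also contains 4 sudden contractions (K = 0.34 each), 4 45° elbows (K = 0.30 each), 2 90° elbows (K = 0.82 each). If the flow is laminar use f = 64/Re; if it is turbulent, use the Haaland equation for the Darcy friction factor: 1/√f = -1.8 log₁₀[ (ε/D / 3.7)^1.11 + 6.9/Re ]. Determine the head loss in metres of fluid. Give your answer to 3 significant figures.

Q = 18.2 L/s = 18.2/1000 = 0.0182 m³/s.
Cross-sectional area A = πD²/4 = π(0.0764)²/4 = 0.004584 m²; mean velocity V = Q/A = 0.0182/0.004584 = 3.97 m/s.
Reynolds number Re = ρVD/μ = 881 · 3.97 · 0.0764 / 0.0127 = 2.104e+04.
Re > 4000 → turbulent. Relative roughness ε/D = 1.7e-06/0.0764 = 2.23e-05. Haaland: 1/√f = -1.8 log₁₀[(2.23e-05/3.7)^1.11 + 6.9/2.104e+04] = -1.8 log₁₀[1.6e-06 + 0.000328] = 6.268, so f = 0.02546.
Total minor-loss coefficient ΣK = 4·0.34 + 4·0.3 + 2·0.82 = 4.2.
ΔP = [f·L/D + ΣK]·(ρV²/2) = [0.02546·8.52/0.0764 + 4.2]·(881·3.97²/2) = [2.839 + 4.2]·6943 = 4.887e+04 Pa.
Head loss h_f = ΔP/(ρg) = 4.887e+04/(881·9.81) = 5.65 m.

h_f ≈ 5.65 m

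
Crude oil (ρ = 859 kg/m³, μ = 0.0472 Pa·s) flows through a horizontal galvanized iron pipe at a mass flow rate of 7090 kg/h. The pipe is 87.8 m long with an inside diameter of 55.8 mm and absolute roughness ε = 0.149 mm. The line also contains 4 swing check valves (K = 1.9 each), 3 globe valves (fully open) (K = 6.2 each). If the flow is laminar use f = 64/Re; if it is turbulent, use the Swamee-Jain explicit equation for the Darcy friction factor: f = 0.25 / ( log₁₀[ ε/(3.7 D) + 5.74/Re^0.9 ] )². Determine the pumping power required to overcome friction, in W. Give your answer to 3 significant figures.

P ≈ 114 W

ṁ = 7090 kg/h = 7090/3600 = 1.969 kg/s.
A = πD²/4 = π(0.0558)²/4 = 0.002445 m²; mean velocity V = ṁ/(ρA) = 1.969/(859 · 0.002445) = 0.9375 m/s.
Reynolds number Re = ρVD/μ = 859 · 0.9375 · 0.0558 / 0.0472 = 952.1.
Re < 2300 → laminar flow, so f = 64/Re = 64/952.1 = 0.06722 (the turbulent correlation is not needed).
Total minor-loss coefficient ΣK = 4·1.9 + 3·6.2 = 26.2.
ΔP = [f·L/D + ΣK]·(ρV²/2) = [0.06722·87.8/0.0558 + 26.2]·(859·0.9375²/2) = [105.8 + 26.2]·377.5 = 4.982e+04 Pa.
Q = ṁ/ρ = 1.969/859 = 0.002293 m³/s.
Pumping power P = QΔP = 0.002293·4.982e+04 = 114.2 W = 114 W.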